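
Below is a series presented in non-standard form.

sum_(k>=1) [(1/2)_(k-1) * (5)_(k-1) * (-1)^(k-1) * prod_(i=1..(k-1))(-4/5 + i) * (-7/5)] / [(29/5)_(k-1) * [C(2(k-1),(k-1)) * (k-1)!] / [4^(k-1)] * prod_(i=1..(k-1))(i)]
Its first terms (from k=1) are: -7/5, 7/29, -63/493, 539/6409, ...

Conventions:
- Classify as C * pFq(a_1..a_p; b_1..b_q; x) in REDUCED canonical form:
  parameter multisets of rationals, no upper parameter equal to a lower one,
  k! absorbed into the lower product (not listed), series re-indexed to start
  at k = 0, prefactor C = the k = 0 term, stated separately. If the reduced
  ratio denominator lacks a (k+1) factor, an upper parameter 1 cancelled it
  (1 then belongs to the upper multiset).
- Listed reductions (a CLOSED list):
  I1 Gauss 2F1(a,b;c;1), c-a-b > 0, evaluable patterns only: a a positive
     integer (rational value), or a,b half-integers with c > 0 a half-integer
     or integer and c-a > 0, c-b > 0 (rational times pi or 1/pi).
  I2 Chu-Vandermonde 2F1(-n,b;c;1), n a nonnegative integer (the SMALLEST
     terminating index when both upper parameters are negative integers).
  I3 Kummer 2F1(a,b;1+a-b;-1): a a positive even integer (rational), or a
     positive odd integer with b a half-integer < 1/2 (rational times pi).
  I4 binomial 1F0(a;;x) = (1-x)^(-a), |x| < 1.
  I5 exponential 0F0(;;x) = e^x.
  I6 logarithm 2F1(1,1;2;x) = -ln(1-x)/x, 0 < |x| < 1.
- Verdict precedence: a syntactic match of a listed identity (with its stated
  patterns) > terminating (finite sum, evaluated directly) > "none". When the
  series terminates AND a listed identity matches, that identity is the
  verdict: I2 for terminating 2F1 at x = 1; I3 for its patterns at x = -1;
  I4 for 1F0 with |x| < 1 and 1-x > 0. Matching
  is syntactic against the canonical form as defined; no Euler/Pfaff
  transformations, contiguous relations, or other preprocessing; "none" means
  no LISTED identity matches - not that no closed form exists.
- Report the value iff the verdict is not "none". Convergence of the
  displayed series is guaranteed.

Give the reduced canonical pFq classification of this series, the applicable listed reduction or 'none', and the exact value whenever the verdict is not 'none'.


Key observation: t_0 being -7/5, the lower central binomial (prefactor -7/5) hides (1/2)_k.
Ratio: r(k) = (-1) * (k+1/5) (k+5) / [(k+29/5) (k+1)] - poly over poly, x = (-1) from leading terms; C = -7/5 at k = 0.

Classification (C = -7/5): 2F1 with upper {1/5, 5}, lower {29/5}, argument x = -1. Verdict: none - this 2F1 at x = -1 matches no listed pattern, and upper {1/5, 5} holds no stopper.


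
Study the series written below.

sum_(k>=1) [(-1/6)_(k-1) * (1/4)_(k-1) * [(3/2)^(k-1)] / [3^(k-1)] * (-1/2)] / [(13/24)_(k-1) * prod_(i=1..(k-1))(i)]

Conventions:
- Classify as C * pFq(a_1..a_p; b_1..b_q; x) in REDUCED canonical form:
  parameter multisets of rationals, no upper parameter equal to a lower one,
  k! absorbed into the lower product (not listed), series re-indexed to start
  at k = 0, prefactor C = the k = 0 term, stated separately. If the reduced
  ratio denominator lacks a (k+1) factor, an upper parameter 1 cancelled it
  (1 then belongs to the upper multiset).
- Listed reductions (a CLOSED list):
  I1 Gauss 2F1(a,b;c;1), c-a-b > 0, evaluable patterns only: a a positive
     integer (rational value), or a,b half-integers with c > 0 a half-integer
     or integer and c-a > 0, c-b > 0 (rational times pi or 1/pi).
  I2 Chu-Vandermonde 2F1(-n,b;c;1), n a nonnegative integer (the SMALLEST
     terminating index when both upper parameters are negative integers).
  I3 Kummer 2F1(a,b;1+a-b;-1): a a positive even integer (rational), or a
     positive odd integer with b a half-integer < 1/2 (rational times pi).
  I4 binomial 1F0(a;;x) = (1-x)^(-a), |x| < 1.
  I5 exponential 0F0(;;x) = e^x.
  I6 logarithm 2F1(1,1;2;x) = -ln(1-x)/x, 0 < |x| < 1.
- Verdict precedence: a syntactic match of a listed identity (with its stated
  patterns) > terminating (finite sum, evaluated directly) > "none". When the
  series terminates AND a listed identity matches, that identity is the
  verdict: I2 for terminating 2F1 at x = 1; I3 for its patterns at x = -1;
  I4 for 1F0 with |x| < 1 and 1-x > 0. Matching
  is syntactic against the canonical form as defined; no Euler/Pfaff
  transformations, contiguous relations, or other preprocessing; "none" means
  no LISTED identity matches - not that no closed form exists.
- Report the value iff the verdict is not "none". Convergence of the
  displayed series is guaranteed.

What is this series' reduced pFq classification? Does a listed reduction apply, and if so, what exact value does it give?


Prefactor -1/2, argument 1/2: 2F1 with upper {-1/6, 1/4} over lower {13/24}. Verdict: none. No listed pattern accepts 2F1(-1/6, 1/4; 13/24; 1/2).

First insight: t_0 = -1/2 here, and the product of the first k integers (C = -1/2) is k!.
Consecutive-term ratio: r(k) = (1/2) * (k-1/6) (k+1/4) / [(k+13/24) (k+1)] - poly over poly, x = (1/2) from leading terms; C = -1/2 at k = 0.


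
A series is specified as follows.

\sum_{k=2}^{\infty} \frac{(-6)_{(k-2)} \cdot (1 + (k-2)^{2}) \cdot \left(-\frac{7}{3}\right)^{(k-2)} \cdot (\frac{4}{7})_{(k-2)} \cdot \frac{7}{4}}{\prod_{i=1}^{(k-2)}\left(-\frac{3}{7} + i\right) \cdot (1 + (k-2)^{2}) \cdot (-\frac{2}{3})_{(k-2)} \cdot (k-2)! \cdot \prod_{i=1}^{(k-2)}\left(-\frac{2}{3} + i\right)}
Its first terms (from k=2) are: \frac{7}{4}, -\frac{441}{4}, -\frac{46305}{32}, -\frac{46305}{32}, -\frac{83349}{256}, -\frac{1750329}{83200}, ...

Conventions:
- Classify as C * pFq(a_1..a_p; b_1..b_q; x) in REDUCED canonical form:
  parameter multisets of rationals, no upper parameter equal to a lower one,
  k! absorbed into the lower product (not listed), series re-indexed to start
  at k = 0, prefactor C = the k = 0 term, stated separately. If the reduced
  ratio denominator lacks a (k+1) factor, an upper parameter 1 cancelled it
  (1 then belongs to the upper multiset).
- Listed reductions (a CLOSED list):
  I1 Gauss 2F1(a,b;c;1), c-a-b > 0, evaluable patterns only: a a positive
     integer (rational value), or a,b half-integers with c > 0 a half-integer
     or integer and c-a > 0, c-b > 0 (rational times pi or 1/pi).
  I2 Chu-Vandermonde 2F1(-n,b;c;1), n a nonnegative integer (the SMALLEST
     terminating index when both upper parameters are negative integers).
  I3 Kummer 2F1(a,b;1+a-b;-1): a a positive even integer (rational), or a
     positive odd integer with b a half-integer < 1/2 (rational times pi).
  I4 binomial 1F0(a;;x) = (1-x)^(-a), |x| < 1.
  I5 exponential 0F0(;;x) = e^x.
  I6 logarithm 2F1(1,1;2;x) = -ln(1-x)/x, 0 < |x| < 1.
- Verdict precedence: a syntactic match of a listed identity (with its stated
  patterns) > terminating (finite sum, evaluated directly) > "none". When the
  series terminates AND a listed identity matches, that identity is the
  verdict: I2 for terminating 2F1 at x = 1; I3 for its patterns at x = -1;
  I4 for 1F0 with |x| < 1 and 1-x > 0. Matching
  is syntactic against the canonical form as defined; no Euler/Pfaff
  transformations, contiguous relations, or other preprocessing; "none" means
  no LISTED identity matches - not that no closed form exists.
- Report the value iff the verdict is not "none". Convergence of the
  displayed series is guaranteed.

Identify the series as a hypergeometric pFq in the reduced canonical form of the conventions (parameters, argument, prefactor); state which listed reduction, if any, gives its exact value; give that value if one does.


This is \frac{7}{4} * 1F2(-6; -\frac{2}{3}, \frac{1}{3}; -\frac{7}{3}) in reduced canonical form. Verdict: terminating - the sum ends at index 6 because -6 is a negative integer; exact evaluation follows. Hence: -\frac{115931465167}{34611200}.

First insight: t_0 = \frac{7}{4} here, and the lower running product (C = 7/4) is a rising factorial.
Consecutive-term ratio: r(k) = -\frac{7}{3} * (k-6) / [(k-\frac{2}{3}) (k+\frac{1}{3}) (k+1)] ; factor over Q: parameters, x = -\frac{7}{3}, and C = \frac{7}{4}.


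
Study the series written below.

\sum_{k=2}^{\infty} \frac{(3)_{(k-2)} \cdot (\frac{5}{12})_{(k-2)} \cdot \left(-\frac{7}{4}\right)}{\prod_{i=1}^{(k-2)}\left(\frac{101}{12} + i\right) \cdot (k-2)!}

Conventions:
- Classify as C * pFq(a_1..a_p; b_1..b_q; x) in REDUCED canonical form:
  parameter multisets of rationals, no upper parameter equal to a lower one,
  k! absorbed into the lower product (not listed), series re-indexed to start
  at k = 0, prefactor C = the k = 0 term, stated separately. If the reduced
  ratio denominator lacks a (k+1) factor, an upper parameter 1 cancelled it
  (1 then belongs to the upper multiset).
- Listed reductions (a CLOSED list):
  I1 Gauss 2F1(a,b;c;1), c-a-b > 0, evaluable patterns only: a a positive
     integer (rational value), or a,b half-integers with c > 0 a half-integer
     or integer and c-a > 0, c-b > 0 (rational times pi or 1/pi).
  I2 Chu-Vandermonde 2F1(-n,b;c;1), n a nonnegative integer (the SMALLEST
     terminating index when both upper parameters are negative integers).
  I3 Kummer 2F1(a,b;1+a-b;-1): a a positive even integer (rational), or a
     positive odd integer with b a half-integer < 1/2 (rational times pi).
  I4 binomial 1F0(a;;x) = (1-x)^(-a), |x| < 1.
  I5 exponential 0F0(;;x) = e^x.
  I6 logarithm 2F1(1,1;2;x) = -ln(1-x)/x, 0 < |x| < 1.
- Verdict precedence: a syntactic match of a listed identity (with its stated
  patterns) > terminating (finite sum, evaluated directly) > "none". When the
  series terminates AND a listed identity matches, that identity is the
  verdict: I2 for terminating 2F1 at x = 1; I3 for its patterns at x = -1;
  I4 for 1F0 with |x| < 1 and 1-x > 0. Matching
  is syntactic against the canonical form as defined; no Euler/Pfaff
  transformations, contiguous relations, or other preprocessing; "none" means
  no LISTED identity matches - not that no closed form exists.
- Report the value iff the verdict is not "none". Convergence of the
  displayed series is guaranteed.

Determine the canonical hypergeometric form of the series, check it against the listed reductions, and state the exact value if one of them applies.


Reduced: x = 1, 2F1, upper = {\frac{5}{12}, 3}, lower = {\frac{113}{12}}, C = -\frac{7}{4}. Verdict: Gauss (I1, integer-parameter pattern) matches (x = 1: the Gamma ratio telescopes since c-a-b = 6 > 0 and a = 3 in Z>0). Sum: -\frac{692153}{331776}.

Key step: t_0 = -\frac{7}{4} here, and the lower running product (C = -7/4, x = 1) is a rising factorial.
Ratio: r(k) = 1 * (k+\frac{5}{12}) (k+3) / [(k+\frac{113}{12}) (k+1)] - rational in k. x = 1; t_0 = -\frac{7}{4}; negate the roots.


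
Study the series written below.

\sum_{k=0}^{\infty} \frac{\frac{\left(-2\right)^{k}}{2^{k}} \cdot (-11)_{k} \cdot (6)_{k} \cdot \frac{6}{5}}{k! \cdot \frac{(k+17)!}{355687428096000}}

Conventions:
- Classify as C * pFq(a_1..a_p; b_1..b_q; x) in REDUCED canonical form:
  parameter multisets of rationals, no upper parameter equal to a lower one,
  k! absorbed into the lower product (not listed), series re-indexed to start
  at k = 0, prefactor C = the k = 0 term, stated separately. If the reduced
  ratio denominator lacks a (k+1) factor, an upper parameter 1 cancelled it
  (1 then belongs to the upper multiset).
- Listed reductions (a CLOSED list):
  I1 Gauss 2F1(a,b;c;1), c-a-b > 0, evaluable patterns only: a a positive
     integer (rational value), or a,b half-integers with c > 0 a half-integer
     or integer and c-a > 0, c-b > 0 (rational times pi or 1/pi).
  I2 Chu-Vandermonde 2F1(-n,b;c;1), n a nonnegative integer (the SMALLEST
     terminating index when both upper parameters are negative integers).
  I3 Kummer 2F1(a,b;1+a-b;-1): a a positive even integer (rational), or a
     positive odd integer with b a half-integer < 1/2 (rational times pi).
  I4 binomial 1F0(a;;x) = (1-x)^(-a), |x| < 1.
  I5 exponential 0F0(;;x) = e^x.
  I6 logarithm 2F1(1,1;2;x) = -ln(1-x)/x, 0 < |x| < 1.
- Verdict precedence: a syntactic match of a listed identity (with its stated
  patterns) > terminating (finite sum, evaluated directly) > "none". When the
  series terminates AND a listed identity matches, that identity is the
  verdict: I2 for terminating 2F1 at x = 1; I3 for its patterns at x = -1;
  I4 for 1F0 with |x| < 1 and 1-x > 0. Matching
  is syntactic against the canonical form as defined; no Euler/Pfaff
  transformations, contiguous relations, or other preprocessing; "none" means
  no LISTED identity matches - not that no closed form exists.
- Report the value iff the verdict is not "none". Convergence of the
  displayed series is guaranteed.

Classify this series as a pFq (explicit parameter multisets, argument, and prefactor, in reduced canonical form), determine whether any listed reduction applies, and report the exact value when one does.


This is \frac{6}{5} * 2F1(-11, 6; 18; -1) in reduced canonical form. Verdict: Kummer's theorem (I3) fires (x = -1; c = 18 equals 1+a-b for upper {-11, 6}: listed pattern). Value: \frac{204}{5}.

The tell: from the first term \frac{6}{5}: the denominator's factorial ratio (C = 6/5, x = -1) is a lower Pochhammer.
Consecutive-term ratio: r(k) = -1 * (k-11) (k+6) / [(k+18) (k+1)] ; factor over Q: parameters, x = -1, and C = \frac{6}{5}.


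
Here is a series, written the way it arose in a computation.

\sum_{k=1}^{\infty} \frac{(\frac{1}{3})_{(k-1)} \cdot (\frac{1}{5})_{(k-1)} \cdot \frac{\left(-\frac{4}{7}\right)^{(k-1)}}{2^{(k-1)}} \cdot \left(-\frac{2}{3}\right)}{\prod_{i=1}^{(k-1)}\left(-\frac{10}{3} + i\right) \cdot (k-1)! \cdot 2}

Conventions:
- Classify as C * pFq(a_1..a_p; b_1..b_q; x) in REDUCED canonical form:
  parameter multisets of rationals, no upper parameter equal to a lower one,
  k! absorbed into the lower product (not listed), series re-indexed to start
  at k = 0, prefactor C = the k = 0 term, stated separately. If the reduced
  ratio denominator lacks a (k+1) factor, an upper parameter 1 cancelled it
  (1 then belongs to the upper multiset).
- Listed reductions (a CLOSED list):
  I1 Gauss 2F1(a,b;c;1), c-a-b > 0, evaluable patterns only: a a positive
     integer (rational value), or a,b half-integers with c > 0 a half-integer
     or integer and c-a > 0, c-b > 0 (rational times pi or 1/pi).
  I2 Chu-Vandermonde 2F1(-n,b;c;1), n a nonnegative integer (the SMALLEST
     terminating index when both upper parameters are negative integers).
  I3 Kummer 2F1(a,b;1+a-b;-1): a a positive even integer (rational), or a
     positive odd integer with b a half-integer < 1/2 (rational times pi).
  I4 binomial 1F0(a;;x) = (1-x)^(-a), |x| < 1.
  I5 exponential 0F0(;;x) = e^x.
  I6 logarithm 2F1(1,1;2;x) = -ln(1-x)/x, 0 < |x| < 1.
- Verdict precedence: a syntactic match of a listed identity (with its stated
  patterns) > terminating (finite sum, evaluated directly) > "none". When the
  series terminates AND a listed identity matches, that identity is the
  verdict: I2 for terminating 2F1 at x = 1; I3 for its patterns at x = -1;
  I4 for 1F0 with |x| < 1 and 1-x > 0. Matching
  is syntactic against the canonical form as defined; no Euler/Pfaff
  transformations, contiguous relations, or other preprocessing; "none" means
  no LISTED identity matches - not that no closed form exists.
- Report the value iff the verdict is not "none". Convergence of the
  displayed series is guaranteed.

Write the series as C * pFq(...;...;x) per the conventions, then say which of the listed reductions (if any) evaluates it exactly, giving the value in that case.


Prefactor -\frac{1}{3}, argument -\frac{2}{7}: 2F1 with upper {\frac{1}{5}, \frac{1}{3}} over lower {-\frac{7}{3}}. Verdict: none. Every listed pattern misses the 2F1 form at -\frac{2}{7}, upper {\frac{1}{5}, \frac{1}{3}}.

Key observation: t_0 = -\frac{1}{3} here, and the constant factors (prefactor -1/3) combine into one prefactor.
Ratio: r(k) = -\frac{2}{7} * (k+\frac{1}{5}) (k+\frac{1}{3}) / [(k-\frac{7}{3}) (k+1)] - rational in k. x = -\frac{2}{7}; t_0 = -\frac{1}{3}; negate the roots.


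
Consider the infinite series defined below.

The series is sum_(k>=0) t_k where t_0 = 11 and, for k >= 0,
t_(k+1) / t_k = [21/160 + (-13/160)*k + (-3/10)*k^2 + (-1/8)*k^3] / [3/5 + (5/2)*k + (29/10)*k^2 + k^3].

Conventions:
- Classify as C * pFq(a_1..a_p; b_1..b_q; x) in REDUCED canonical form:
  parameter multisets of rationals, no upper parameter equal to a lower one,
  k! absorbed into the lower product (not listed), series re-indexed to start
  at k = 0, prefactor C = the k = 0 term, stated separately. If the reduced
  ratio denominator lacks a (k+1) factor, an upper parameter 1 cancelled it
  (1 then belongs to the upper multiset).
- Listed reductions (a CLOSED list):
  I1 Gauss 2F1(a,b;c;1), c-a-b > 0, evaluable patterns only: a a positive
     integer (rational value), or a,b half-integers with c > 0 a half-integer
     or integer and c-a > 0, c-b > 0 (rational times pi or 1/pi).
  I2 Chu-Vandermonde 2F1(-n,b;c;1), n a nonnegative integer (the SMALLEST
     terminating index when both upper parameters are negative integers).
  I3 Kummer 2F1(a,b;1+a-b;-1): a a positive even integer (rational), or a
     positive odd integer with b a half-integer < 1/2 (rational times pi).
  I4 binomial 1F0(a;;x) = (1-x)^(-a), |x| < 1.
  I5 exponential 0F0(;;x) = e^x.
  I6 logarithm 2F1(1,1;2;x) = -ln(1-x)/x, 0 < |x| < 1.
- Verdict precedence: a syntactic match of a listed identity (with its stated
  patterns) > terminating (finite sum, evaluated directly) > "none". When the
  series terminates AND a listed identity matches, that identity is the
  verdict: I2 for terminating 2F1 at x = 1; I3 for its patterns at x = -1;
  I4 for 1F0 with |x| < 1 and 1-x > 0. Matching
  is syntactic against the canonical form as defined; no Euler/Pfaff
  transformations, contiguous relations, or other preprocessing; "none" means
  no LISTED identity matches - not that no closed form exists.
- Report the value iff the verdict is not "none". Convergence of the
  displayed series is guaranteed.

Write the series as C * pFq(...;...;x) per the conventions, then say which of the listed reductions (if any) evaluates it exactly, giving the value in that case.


With C = 11: the canonical form is 2F1(-1/2, 7/5; 2/5; -1/8). Verdict: none - this 2F1 at x = -1/8 matches no listed pattern, and upper {-1/2, 7/5} holds no stopper.

Key observation: with t_0 = 11, roots of the ratio polynomials (C = 11) are the negated parameters.
Step ratio: r(k) = (-1/8) * (k-1/2) (k+7/5) / [(k+2/5) (k+1)] - poly over poly, x = (-1/8) from leading terms; C = 11 at k = 0.


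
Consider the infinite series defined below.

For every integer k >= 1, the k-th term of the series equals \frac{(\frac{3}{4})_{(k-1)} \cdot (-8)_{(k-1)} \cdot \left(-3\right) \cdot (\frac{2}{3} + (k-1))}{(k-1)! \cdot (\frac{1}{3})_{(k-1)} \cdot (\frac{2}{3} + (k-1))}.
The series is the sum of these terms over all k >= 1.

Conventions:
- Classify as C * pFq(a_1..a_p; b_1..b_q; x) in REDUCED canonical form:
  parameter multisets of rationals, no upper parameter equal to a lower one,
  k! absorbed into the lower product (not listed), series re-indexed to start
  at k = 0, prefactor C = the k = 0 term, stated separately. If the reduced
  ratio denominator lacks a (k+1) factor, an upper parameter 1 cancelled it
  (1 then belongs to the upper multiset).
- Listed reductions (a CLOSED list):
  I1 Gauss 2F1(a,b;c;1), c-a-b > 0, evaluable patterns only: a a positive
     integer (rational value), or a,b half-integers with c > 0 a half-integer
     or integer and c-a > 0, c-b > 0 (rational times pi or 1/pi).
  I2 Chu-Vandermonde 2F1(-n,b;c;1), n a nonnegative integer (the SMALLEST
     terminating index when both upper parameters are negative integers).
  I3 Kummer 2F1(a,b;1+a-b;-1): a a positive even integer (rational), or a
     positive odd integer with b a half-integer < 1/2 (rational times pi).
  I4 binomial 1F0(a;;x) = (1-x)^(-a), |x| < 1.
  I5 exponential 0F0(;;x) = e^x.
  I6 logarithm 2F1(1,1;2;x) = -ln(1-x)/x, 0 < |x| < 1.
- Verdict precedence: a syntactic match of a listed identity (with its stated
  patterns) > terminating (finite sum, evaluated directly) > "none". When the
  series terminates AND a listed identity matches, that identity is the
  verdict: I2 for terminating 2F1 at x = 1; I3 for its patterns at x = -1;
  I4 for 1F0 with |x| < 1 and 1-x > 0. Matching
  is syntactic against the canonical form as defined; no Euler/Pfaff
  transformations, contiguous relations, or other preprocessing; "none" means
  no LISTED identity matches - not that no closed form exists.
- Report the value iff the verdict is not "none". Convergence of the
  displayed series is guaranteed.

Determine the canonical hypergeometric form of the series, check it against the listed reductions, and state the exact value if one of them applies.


Canonical form: C = -3 times 2F1 with upper {-8, \frac{3}{4}}, lower {\frac{1}{3}}, x = 1. Verdict: Vandermonde's identity (I2) matches (terminating 2F1 at x = 1 with n = 8, b = 3/4, c = \frac{1}{3}). Exact value: \frac{105833535}{218103808}.

Key observation: x = 1 and k + 2/3 divides numerator and denominator alike; prefactor -3 after cancelling.
Step ratio: r(k) = 1 * (k-8) (k+\frac{3}{4}) / [(k+\frac{1}{3}) (k+1)] - poly over poly, x = 1 from leading terms; C = -3 at k = 0.


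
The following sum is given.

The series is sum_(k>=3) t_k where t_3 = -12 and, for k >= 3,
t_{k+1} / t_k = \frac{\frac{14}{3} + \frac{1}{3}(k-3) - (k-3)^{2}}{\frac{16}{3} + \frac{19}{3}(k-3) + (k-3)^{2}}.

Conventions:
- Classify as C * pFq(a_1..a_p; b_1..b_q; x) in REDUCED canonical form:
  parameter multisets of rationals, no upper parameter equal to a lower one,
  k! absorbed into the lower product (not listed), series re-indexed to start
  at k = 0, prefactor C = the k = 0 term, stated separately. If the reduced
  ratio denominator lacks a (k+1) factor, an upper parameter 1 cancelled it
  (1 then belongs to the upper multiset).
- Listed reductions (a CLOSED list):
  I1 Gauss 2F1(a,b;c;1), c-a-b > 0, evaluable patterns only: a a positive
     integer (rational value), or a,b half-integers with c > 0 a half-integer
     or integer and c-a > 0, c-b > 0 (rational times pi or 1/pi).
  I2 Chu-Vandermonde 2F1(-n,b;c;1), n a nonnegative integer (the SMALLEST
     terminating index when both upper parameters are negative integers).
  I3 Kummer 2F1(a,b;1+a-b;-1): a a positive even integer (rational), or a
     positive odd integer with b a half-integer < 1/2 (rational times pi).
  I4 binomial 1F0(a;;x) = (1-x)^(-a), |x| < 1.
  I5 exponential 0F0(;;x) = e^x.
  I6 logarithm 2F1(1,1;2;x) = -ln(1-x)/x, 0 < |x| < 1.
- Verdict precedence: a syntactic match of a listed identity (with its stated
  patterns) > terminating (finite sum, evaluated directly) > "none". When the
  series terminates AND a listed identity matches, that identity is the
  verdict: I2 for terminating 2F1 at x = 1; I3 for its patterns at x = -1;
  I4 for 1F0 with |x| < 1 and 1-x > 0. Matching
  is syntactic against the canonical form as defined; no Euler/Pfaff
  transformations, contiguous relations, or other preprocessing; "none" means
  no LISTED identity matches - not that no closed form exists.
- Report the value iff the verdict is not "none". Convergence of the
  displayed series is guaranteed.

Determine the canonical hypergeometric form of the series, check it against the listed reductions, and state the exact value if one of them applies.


This is -12 * 2F1(-\frac{7}{3}, 2; \frac{16}{3}; -1) in reduced canonical form. Verdict: Kummer's theorem (I3) applies (x = -1; c = \frac{16}{3} equals 1+a-b for upper {-\frac{7}{3}, 2}: listed pattern). Its exact value is -26.

First insight: from the first term -12: roots of the ratio polynomials (C = -12, x = -1) are the negated parameters.
Consecutive-term ratio: r(k) = -1 * (k-\frac{7}{3}) (k+2) / [(k+\frac{16}{3}) (k+1)] ; factor over Q: parameters, x = -1, and C = -12.


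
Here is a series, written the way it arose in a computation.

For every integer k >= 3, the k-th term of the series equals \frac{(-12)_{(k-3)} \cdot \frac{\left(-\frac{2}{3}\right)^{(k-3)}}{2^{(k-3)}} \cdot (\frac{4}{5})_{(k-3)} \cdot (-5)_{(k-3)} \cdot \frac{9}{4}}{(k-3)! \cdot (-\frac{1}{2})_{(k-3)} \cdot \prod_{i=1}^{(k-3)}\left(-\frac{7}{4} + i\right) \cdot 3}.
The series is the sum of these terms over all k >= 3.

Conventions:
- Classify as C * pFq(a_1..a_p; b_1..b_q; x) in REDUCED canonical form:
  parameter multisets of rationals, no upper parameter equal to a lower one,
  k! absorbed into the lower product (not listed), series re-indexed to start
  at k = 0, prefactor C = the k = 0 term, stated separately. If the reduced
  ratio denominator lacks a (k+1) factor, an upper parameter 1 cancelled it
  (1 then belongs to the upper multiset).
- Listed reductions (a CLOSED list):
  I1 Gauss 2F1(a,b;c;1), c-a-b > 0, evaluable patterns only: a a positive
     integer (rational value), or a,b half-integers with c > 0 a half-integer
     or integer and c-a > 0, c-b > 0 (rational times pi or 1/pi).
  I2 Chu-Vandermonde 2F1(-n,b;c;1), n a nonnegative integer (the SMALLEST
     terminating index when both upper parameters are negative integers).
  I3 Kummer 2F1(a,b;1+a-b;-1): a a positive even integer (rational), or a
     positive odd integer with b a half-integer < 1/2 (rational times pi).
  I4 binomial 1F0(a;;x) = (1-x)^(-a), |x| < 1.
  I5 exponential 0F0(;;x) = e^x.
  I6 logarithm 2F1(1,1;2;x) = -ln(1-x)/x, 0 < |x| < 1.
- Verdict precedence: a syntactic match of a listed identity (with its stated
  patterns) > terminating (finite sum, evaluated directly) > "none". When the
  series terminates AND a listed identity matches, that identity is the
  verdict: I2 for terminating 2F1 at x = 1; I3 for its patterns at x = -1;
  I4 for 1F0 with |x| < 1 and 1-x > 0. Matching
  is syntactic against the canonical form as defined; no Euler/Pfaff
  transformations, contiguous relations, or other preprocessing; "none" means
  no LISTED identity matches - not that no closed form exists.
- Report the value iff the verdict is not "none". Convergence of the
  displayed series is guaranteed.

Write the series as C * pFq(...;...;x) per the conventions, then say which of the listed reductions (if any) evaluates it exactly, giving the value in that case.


Prefactor \frac{3}{4}, argument -\frac{1}{3}: 3F2 with upper {-12, -5, \frac{4}{5}} over lower {-\frac{3}{4}, -\frac{1}{2}}. Verdict: terminating - upper -5 stops the sum at k = 5; the 6 terms are added exactly. Sum: -\frac{1929582377}{7312500}.

The tell: t_0 = \frac{3}{4} here, and the constant factors (C = 3/4, x = -1/3) combine into one prefactor.
Term ratio: r(k) = -\frac{1}{3} * (k-12) (k-5) (k+\frac{4}{5}) / [(k-\frac{3}{4}) (k-\frac{1}{2}) (k+1)] - rational in k. x = -\frac{1}{3}; t_0 = \frac{3}{4}; negate the roots.


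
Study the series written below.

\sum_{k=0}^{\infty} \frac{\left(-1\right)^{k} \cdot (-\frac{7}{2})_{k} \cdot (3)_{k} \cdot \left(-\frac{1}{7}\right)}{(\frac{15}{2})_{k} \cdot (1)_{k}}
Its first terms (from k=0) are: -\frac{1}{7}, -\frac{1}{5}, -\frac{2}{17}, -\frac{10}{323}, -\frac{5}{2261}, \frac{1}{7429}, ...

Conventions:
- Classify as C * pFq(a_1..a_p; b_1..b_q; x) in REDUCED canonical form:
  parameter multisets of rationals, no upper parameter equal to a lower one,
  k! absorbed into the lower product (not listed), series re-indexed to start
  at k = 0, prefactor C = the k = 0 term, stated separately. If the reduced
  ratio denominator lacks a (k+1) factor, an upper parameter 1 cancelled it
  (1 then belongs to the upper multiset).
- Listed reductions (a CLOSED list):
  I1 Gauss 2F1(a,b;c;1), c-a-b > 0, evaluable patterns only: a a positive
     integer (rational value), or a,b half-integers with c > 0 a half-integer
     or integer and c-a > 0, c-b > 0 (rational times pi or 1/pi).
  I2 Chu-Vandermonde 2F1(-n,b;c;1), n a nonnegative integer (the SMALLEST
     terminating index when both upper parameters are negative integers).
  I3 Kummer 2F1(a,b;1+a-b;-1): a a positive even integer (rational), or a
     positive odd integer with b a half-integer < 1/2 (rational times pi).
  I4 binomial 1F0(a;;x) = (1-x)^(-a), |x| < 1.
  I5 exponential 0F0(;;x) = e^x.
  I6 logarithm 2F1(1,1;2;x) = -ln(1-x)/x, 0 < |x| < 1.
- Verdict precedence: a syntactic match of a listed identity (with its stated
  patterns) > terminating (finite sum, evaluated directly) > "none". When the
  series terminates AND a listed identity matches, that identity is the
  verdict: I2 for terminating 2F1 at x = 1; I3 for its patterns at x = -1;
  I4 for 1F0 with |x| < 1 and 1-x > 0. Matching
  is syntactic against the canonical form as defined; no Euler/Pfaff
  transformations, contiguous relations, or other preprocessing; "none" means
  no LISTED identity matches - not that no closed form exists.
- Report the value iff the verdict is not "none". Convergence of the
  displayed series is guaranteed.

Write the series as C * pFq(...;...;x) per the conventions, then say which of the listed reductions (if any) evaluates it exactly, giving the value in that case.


The tell: t_0 being -\frac{1}{7}, (1)_k (C = -1/7) is k! itself.
Adjacent-term ratio: r(k) = -1 * (k-\frac{7}{2}) (k+3) / [(k+\frac{15}{2}) (k+1)] - rational in k, leading ratio -1; with t_0 = -\frac{1}{7}, classification follows.

Canonical form: C = -\frac{1}{7} times 2F1 with upper {-\frac{7}{2}, 3}, lower {\frac{15}{2}}, x = -1. Verdict: the Kummer evaluation I3 matches (x = -1; c = \frac{15}{2} equals 1+a-b for upper {-\frac{7}{2}, 3}: listed pattern). Value: \left(-\frac{1287}{8192}\right) \cdot \pi.


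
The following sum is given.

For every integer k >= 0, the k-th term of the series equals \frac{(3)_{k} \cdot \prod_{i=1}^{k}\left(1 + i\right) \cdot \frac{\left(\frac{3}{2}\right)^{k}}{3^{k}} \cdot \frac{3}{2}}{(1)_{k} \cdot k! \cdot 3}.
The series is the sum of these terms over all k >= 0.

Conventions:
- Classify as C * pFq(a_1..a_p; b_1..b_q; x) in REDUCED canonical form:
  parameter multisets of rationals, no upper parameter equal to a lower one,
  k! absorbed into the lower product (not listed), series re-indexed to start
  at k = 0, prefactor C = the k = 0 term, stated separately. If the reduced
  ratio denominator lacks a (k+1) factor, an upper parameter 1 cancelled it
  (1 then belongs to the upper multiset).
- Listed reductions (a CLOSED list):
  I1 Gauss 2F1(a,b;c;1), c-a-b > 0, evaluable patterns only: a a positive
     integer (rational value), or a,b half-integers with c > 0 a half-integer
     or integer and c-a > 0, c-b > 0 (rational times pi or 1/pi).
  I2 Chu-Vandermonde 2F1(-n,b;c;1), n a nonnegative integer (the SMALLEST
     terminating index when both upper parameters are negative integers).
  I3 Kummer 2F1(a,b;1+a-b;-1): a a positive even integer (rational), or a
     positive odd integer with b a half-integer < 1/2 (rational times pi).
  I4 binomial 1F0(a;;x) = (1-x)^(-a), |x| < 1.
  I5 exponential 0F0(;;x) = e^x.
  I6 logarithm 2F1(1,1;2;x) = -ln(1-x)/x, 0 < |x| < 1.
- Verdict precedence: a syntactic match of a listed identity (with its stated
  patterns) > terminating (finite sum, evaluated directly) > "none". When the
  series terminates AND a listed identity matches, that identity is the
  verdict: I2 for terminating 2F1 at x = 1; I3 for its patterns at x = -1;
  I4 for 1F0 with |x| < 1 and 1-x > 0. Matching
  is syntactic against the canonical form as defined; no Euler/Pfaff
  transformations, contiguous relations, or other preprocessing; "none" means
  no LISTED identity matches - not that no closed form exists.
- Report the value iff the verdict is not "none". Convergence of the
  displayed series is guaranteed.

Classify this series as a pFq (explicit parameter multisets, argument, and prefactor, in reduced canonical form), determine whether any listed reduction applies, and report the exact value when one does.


At argument \frac{1}{2}: a 2F1 with upper {2, 3}, lower {1}, scaled by C = \frac{1}{2}. Verdict: none. No listed pattern accepts 2F1(2, 3; 1; \frac{1}{2}).

First insight: t_0 = \frac{1}{2} here, and the constant factors (C = 1/2) combine into one prefactor.
Step ratio: r(k) = \frac{1}{2} * (k+2) (k+3) / [(k+1) (k+1)] - rational in k. x = \frac{1}{2}; t_0 = \frac{1}{2}; negate the roots.


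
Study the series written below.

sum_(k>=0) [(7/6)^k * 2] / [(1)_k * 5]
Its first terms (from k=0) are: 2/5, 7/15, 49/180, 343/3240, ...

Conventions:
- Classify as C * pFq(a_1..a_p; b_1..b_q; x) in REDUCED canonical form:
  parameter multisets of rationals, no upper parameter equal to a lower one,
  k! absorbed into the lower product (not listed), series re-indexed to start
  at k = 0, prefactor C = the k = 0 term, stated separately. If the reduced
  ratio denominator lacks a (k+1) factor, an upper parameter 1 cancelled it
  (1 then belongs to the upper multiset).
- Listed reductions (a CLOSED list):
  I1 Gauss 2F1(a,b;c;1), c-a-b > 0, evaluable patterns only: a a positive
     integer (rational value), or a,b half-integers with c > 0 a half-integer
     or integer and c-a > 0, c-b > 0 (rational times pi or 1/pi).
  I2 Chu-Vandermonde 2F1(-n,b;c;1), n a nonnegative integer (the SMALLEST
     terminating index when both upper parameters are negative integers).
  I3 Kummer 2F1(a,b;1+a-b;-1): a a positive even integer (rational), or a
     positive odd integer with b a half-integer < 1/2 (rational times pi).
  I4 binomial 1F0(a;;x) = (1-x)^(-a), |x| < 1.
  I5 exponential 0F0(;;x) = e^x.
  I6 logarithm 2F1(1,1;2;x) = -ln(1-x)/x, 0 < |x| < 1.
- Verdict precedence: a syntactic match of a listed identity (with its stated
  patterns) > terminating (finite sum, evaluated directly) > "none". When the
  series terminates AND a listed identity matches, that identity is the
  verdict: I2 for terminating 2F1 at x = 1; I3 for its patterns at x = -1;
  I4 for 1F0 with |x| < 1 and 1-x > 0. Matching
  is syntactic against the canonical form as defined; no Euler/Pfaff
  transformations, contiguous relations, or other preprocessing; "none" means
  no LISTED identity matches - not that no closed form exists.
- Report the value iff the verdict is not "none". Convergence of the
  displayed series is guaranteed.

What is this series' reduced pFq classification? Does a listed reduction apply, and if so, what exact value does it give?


Prefactor 2/5, argument 7/6: 0F0 with upper {-} over lower {-}. Verdict: exponential (I5) applies (the 0F0 exponential series at x = 7/6). Sum: (2/5) * e^(7/6).

First insight: t_0 = 2/5 here, and (1)_k (C = 2/5, x = 7/6) is k! itself.
Step ratio: r(k) = (7/6) * 1 / [(k+1)] - rational; roots negated = parameters, x = (7/6), C = 2/5.


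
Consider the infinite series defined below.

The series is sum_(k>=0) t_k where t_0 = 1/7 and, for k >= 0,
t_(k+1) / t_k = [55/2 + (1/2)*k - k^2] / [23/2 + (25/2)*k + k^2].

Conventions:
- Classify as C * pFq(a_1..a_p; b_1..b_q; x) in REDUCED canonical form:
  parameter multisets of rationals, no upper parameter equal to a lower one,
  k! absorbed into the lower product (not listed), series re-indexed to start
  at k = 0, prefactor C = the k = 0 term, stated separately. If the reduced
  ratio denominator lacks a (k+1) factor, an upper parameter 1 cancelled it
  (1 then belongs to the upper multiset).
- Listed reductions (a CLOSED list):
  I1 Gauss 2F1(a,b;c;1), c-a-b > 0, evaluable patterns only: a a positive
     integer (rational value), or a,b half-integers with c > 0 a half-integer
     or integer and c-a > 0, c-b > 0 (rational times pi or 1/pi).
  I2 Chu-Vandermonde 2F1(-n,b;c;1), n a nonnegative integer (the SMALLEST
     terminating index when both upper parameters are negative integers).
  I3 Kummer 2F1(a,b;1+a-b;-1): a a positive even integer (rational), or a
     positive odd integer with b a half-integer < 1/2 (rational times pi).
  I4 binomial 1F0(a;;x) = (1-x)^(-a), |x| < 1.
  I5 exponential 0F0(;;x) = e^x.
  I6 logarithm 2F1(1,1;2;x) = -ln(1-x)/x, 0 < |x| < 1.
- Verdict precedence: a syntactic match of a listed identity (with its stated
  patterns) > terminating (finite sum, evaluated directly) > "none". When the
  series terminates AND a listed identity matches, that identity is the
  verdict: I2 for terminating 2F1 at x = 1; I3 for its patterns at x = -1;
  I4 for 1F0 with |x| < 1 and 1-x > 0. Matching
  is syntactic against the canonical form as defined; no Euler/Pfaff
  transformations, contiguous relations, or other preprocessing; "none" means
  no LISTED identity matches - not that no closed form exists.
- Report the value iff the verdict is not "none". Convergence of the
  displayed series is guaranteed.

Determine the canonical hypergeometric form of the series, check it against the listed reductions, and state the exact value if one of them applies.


Key observation: with t_0 = 1/7, factor the ratio over Q (C = 1/7): negated roots = parameters.
Consecutive-term ratio: r(k) = (-1) * (k-11/2) (k+5) / [(k+23/2) (k+1)] - rational in k, leading ratio (-1); with t_0 = 1/7, classification follows.

The series (x = -1) is 2F1: upper {-11/2, 5}, lower {23/2}, prefactor 1/7. Verdict: the Kummer evaluation I3 fires (x = -1; c = 23/2 equals 1+a-b for upper {-11/2, 5}: listed pattern). Exact value: (6235515/16777216) * pi.


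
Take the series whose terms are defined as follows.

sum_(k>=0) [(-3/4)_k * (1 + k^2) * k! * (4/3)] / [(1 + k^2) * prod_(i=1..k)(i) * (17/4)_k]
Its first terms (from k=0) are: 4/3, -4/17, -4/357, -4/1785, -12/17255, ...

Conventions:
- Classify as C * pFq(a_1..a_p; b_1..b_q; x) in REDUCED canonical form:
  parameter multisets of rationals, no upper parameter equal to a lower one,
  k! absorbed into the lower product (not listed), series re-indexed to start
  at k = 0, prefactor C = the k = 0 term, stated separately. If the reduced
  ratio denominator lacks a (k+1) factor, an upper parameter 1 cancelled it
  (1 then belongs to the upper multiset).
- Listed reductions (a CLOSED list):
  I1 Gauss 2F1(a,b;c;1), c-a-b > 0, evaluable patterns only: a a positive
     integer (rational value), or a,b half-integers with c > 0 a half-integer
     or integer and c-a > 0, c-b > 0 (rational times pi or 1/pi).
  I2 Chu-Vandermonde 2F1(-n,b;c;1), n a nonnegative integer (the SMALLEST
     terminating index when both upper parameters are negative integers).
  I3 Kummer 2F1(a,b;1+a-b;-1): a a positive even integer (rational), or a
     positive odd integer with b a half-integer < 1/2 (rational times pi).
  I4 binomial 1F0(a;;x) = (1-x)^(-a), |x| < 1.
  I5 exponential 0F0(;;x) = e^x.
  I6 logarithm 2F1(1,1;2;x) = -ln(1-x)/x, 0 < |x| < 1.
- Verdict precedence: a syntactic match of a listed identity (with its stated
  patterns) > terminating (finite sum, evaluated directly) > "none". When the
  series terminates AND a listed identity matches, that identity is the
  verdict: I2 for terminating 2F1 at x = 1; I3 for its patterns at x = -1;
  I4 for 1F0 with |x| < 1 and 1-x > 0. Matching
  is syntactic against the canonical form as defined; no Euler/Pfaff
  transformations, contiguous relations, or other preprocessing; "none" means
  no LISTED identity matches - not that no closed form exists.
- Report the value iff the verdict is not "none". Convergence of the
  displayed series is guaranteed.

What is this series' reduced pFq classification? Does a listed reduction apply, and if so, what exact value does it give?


x = 1 here; the reduced form reads 2F1, upper {-3/4, 1}, lower {17/4}, C = 4/3. Verdict at x = 1: Gauss (I1, integer-parameter pattern) matches (x = 1: the Gamma ratio telescopes since c-a-b = 4 > 0 and a = 1 in Z>0). Hence: 13/12.

Key step: t_0 = 4/3 here, and striking the common factor k^2 + 1 reduces the term (C = 4/3, x = 1).
Consecutive-term ratio: r(k) = 1 * (k-3/4) (k+1) / [(k+17/4) (k+1)] - rational in k. x = 1; t_0 = 4/3; negate the roots.


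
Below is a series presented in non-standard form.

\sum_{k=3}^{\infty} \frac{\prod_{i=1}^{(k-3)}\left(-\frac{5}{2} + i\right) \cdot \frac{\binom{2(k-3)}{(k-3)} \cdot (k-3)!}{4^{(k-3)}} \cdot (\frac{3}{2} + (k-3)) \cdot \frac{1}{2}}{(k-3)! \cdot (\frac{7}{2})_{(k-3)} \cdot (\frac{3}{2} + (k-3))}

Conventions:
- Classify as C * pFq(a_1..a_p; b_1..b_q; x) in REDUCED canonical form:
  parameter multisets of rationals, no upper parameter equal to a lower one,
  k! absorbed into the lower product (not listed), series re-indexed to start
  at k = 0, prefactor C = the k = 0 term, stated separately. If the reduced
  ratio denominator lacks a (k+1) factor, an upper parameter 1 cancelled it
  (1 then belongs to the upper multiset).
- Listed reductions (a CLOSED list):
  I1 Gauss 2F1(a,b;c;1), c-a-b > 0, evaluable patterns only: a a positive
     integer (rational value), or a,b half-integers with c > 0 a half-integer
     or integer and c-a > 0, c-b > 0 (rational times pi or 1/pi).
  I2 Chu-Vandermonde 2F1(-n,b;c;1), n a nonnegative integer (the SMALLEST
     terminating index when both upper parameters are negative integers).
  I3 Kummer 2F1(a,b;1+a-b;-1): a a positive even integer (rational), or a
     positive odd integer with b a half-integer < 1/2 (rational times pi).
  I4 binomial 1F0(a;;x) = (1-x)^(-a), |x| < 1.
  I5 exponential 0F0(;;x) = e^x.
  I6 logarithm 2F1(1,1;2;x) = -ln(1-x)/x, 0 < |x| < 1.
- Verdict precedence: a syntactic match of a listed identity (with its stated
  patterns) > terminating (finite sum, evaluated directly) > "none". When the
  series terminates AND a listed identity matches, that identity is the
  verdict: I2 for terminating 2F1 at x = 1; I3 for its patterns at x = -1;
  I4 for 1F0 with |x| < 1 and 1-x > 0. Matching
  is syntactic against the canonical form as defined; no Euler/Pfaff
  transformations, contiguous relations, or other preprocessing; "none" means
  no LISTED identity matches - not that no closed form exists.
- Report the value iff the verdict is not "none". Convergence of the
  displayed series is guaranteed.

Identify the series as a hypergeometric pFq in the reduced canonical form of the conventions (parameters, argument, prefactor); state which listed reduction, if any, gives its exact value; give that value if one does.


x = 1 here; the reduced form reads 2F1, upper {-\frac{3}{2}, \frac{1}{2}}, lower {\frac{7}{2}}, C = \frac{1}{2}. Verdict (x = 1): Gauss's theorem I1 (half-integer case) applies (x = 1; upper {-\frac{3}{2}, \frac{1}{2}} half-integers, c = \frac{7}{2} in the evaluable pattern). Hence: \frac{525}{4096} \cdot \pi.

Structural cue: with t_0 = \frac{1}{2}, the running product (prefactor 1/2) telescopes to a rising factorial.
Term ratio: r(k) = 1 * (k-\frac{3}{2}) (k+\frac{1}{2}) / [(k+\frac{7}{2}) (k+1)] ; factor over Q: parameters, x = 1, and C = \frac{1}{2}.
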